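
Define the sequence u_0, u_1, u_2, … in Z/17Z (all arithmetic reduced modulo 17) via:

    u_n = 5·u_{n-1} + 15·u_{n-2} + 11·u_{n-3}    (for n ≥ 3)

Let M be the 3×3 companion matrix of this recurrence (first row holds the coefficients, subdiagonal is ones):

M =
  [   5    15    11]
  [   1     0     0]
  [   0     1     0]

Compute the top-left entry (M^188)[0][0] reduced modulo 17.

(M^188)[0][0] is the top entry after applying M 188 times to the unit state (1, 0, 0). Equivalently it is h_{190} for the auxiliary sequence (h_n) obeying the same recurrence with h_2 = 1 and h_i = 0 for 0 ≤ i < 2:
h_3 = 5·1 + 15·0 + 11·0 = 5
h_4 = 5·5 + 15·1 + 11·0 = 6
h_5 = 5·6 + 15·5 + 11·1 = 14
h_6 = 5·14 + 15·6 + 11·5 = 11
h_7 = 5·11 + 15·14 + 11·6 = 8
h_8 = 5·8 + 15·11 + 11·14 = 2
Continuing the recurrence:
  h_9 = 13;  h_10 = 13;  h_11 = 10;  h_12 = 14;  h_13 = 6;  h_14 = 10
  h_15 = 5;  h_16 = 3;  h_17 = 13;  h_18 = 12;  h_19 = 16;  h_20 = 12
  h_21 = 7;  h_22 = 0;  h_23 = 16;  h_24 = 4;  h_25 = 5;  h_26 = 6
  h_27 = 13;  h_28 = 6;  h_29 = 2;  h_30 = 5;  h_31 = 2;  h_32 = 5
  h_33 = 8;  h_34 = 1;  h_35 = 10;  h_36 = 0;  h_37 = 8;  h_38 = 14
  h_39 = 3;  h_40 = 7;  h_41 = 13;  h_42 = 16;  h_43 = 12;  h_44 = 1
  h_45 = 4;  h_46 = 14;  h_47 = 5;  h_48 = 7;  h_49 = 9;  h_50 = 1
  h_51 = 13;  h_52 = 9;  h_53 = 13;  h_54 = 3;  h_55 = 3;  h_56 = 16
  h_57 = 5;  h_58 = 9;  h_59 = 7;  h_60 = 4;  h_61 = 3;  h_62 = 16
  h_63 = 16;  h_64 = 13;  h_65 = 5;  h_66 = 5;  h_67 = 5;  h_68 = 2
  h_69 = 4;  h_70 = 3;  h_71 = 12;  h_72 = 13;  h_73 = 6;  h_74 = 0
  h_75 = 12;  h_76 = 7;  h_77 = 11;  h_78 = 3;  h_79 = 2;  h_80 = 6
  h_81 = 8;  h_82 = 16;  h_83 = 11;  h_84 = 9;  h_85 = 12;  h_86 = 10
  h_87 = 6;  h_88 = 6;  h_89 = 9;  h_90 = 14;  h_91 = 16;  h_92 = 15
  h_93 = 10;  h_94 = 9;  h_95 = 3;  h_96 = 5;  h_97 = 16;  h_98 = 1
  h_99 = 11;  h_100 = 8;  h_101 = 12;  h_102 = 12;  h_103 = 5;  h_104 = 14
  h_105 = 5;  h_106 = 1;  h_107 = 13;  h_108 = 16;  h_109 = 14;  h_110 = 11
  h_111 = 16;  h_112 = 8;  h_113 = 10;  h_114 = 6;  h_115 = 13;  h_116 = 10
  h_117 = 5;  h_118 = 12;  h_119 = 7;  h_120 = 15;  h_121 = 6;  h_122 = 9
  h_123 = 11;  h_124 = 1;  h_125 = 14;  h_126 = 2;  h_127 = 10;  h_128 = 13
  h_129 = 16;  h_130 = 11;  h_131 = 13;  h_132 = 15;  h_133 = 0;  h_134 = 11
  h_135 = 16;  h_136 = 7;  h_137 = 5;  h_138 = 0;  h_139 = 16;  h_140 = 16
  h_141 = 14;  h_142 = 10;  h_143 = 11;  h_144 = 2;  h_145 = 13;  h_146 = 12
  h_147 = 5;  h_148 = 8;  h_149 = 9;  h_150 = 16;  h_151 = 14;  h_152 = 1
  h_153 = 0;  h_154 = 16;  h_155 = 6;  h_156 = 15;  h_157 = 1;  h_158 = 7
  h_159 = 11;  h_160 = 1;  h_161 = 9;  h_162 = 11;  h_163 = 14;  h_164 = 11
  h_165 = 12;  h_166 = 5;  h_167 = 3;  h_168 = 1;  h_169 = 3;  h_170 = 12
  h_171 = 14;  h_172 = 11;  h_173 = 6;  h_174 = 9;  h_175 = 1;  h_176 = 2
  h_177 = 5;  h_178 = 15;  h_179 = 2;  h_180 = 1;  h_181 = 13;  h_182 = 0
  h_183 = 2;  h_184 = 0;  h_185 = 13;  h_186 = 2;  h_187 = 1;  h_188 = 8
h_189 = 5·8 + 15·1 + 11·2 = 9
h_190 = 5·9 + 15·8 + 11·1 = 6

6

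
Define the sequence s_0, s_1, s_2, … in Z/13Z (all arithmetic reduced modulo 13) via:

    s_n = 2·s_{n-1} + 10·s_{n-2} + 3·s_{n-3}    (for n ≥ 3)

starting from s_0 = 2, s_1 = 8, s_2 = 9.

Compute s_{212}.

8

s_3 = 2·9 + 10·8 + 3·2 = 0
s_4 = 2·0 + 10·9 + 3·8 = 10
s_5 = 2·10 + 10·0 + 3·9 = 8
s_6 = 2·8 + 10·10 + 3·0 = 12
s_7 = 2·12 + 10·8 + 3·10 = 4
s_8 = 2·4 + 10·12 + 3·8 = 9
Continuing the recurrence:
  s_9 = 3;  s_10 = 4;  s_11 = 0;  s_12 = 10;  s_13 = 6;  s_14 = 8
  s_15 = 2;  s_16 = 11;  s_17 = 1;  s_18 = 1;  s_19 = 6;  s_20 = 12
  s_21 = 9;  s_22 = 0;  s_23 = 9;  s_24 = 6;  s_25 = 11;  s_26 = 5
  s_27 = 8;  s_28 = 8;  s_29 = 7;  s_30 = 1;  s_31 = 5;  s_32 = 2
  s_33 = 5;  s_34 = 6;  s_35 = 3;  s_36 = 3;  s_37 = 2;  s_38 = 4
  s_39 = 11;  s_40 = 3;  s_41 = 11;  s_42 = 7;  s_43 = 3;  s_44 = 5
  s_45 = 9;  s_46 = 12;  s_47 = 12;  s_48 = 2;  s_49 = 4;  s_50 = 12
  s_51 = 5;  s_52 = 12;  s_53 = 6;  s_54 = 4;  s_55 = 0;  s_56 = 6
  s_57 = 11;  s_58 = 4;  s_59 = 6;  s_60 = 7;  s_61 = 8;  s_62 = 0
  s_63 = 10;  s_64 = 5;  s_65 = 6;  s_66 = 1;  s_67 = 12;  s_68 = 0
  s_69 = 6;  s_70 = 9;  s_71 = 0;  s_72 = 4;  s_73 = 9;  s_74 = 6
  s_75 = 10;  s_76 = 3;  s_77 = 7;  s_78 = 9;  s_79 = 6;  s_80 = 6
  s_81 = 8;  s_82 = 3;  s_83 = 0;  s_84 = 2;  s_85 = 0;  s_86 = 7
  s_87 = 7;  s_88 = 6;  s_89 = 12;  s_90 = 1;  s_91 = 10;  s_92 = 1
  s_93 = 1;  s_94 = 3;  s_95 = 6;  s_96 = 6;  s_97 = 3;  s_98 = 6
  s_99 = 8;  s_100 = 7;  s_101 = 8;  s_102 = 6;  s_103 = 9;  s_104 = 11
  s_105 = 0;  s_106 = 7;  s_107 = 8;  s_108 = 8;  s_109 = 0;  s_110 = 0
  s_111 = 11;  s_112 = 9;  s_113 = 11;  s_114 = 2;  s_115 = 11;  s_116 = 10
  s_117 = 6;  s_118 = 2;  s_119 = 3;  s_120 = 5;  s_121 = 7;  s_122 = 8
  s_123 = 10;  s_124 = 4;  s_125 = 2;  s_126 = 9;  s_127 = 11;  s_128 = 1
  s_129 = 9;  s_130 = 9;  s_131 = 7;  s_132 = 1;  s_133 = 8;  s_134 = 8
  s_135 = 8;  s_136 = 3;  s_137 = 6;  s_138 = 1;  s_139 = 6;  s_140 = 1
  s_141 = 0;  s_142 = 2;  s_143 = 7;  s_144 = 8;  s_145 = 1;  s_146 = 12
  s_147 = 6;  s_148 = 5;  s_149 = 2;  s_150 = 7;  s_151 = 10;  s_152 = 5
  s_153 = 1;  s_154 = 4;  s_155 = 7;  s_156 = 5;  s_157 = 1;  s_158 = 8
  s_159 = 2;  s_160 = 9;  s_161 = 10;  s_162 = 12;  s_163 = 8;  s_164 = 10
  s_165 = 6;  s_166 = 6;  s_167 = 11;  s_168 = 9;  s_169 = 3;  s_170 = 12
  s_171 = 3;  s_172 = 5;  s_173 = 11;  s_174 = 3;  s_175 = 1;  s_176 = 0
  s_177 = 6;  s_178 = 2;  s_179 = 12;  s_180 = 10;  s_181 = 3;  s_182 = 12
  s_183 = 6;  s_184 = 11;  s_185 = 1;  s_186 = 0;  s_187 = 4;  s_188 = 11
  s_189 = 10;  s_190 = 12;  s_191 = 1;  s_192 = 9;  s_193 = 12;  s_194 = 0
  s_195 = 4;  s_196 = 5;  s_197 = 11;  s_198 = 6;  s_199 = 7;  s_200 = 3
  s_201 = 3;  s_202 = 5;  s_203 = 10;  s_204 = 1;  s_205 = 0;  s_206 = 1
  s_207 = 5;  s_208 = 7;  s_209 = 2;  s_210 = 11
s_211 = 2·11 + 10·2 + 3·7 = 11
s_212 = 2·11 + 10·11 + 3·2 = 8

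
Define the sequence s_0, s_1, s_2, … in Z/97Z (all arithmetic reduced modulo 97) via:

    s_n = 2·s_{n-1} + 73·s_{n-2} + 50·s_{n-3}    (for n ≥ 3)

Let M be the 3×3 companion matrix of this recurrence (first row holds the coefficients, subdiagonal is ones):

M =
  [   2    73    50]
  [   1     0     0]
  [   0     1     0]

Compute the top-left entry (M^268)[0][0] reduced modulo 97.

0

(M^268)[0][0] is the top entry after applying M 268 times to the unit state (1, 0, 0). Equivalently it is h_{270} for the auxiliary sequence (h_n) obeying the same recurrence with h_2 = 1 and h_i = 0 for 0 ≤ i < 2:
h_3 = 2·1 + 73·0 + 50·0 = 2
h_4 = 2·2 + 73·1 + 50·0 = 77
h_5 = 2·77 + 73·2 + 50·1 = 59
h_6 = 2·59 + 73·77 + 50·2 = 19
h_7 = 2·19 + 73·59 + 50·77 = 47
h_8 = 2·47 + 73·19 + 50·59 = 66
Continuing the recurrence:
  h_9 = 51;  h_10 = 92;  h_11 = 29;  h_12 = 12;  h_13 = 48;  h_14 = 94
  h_15 = 24;  h_16 = 95;  h_17 = 46;  h_18 = 79;  h_19 = 21;  h_20 = 58
  h_21 = 70;  h_22 = 89;  h_23 = 40;  h_24 = 86;  h_25 = 73;  h_26 = 82
  h_27 = 93;  h_28 = 25;  h_29 = 75;  h_30 = 29;  h_31 = 90;  h_32 = 33
  h_33 = 35;  h_34 = 92;  h_35 = 24;  h_36 = 75;  h_37 = 3;  h_38 = 85
  h_39 = 65;  h_40 = 83;  h_41 = 43;  h_42 = 83;  h_43 = 83;  h_44 = 33
  h_45 = 90;  h_46 = 46;  h_47 = 67;  h_48 = 38;  h_49 = 89;  h_50 = 94
  h_51 = 49;  h_52 = 61;  h_53 = 57;  h_54 = 33;  h_55 = 2;  h_56 = 25
  h_57 = 3;  h_58 = 88;  h_59 = 93;  h_60 = 67;  h_61 = 71;  h_62 = 80
  h_63 = 60;  h_64 = 4;  h_65 = 46;  h_66 = 86;  h_67 = 44;  h_68 = 33
  h_69 = 12;  h_70 = 74;  h_71 = 55;  h_72 = 1;  h_73 = 54;  h_74 = 21
  h_75 = 57;  h_76 = 79;  h_77 = 34;  h_78 = 52;  h_79 = 37;  h_80 = 41
  h_81 = 48;  h_82 = 89;  h_83 = 9;  h_84 = 88;  h_85 = 45;  h_86 = 77
  h_87 = 79;  h_88 = 75;  h_89 = 67;  h_90 = 53;  h_91 = 17;  h_92 = 75
  h_93 = 64;  h_94 = 51;  h_95 = 85;  h_96 = 12;  h_97 = 49;  h_98 = 83
  h_99 = 75;  h_100 = 26;  h_101 = 74;  h_102 = 73;  h_103 = 58;  h_104 = 27
  h_105 = 81;  h_106 = 86;  h_107 = 63;  h_108 = 75;  h_109 = 28;  h_110 = 48
  h_111 = 70;  h_112 = 0;  h_113 = 41;  h_114 = 90;  h_115 = 69;  h_116 = 28
  h_117 = 87;  h_118 = 42;  h_119 = 75;  h_120 = 0;  h_121 = 9;  h_122 = 82
  h_123 = 45;  h_124 = 27;  h_125 = 67;  h_126 = 87;  h_127 = 13;  h_128 = 27
  h_129 = 18;  h_130 = 38;  h_131 = 24;  h_132 = 36;  h_133 = 38;  h_134 = 24
  h_135 = 63;  h_136 = 92;  h_137 = 66;  h_138 = 7;  h_139 = 23;  h_140 = 74
  h_141 = 43;  h_142 = 42;  h_143 = 36;  h_144 = 50;  h_145 = 75;  h_146 = 71
  h_147 = 66;  h_148 = 44;  h_149 = 17;  h_150 = 47;  h_151 = 43;  h_152 = 2
  h_153 = 61;  h_154 = 90;  h_155 = 77;  h_156 = 74;  h_157 = 84;  h_158 = 11
  h_159 = 57;  h_160 = 73;  h_161 = 7;  h_162 = 45;  h_163 = 80;  h_164 = 12
  h_165 = 63;  h_166 = 55;  h_167 = 71;  h_168 = 32;  h_169 = 43;  h_170 = 55
  h_171 = 96;  h_172 = 52;  h_173 = 65;  h_174 = 93;  h_175 = 62;  h_176 = 75
  h_177 = 14;  h_178 = 67;  h_179 = 56;  h_180 = 77;  h_181 = 26;  h_182 = 34
  h_183 = 93;  h_184 = 88;  h_185 = 32;  h_186 = 80;  h_187 = 9;  h_188 = 86
  h_189 = 76;  h_190 = 90;  h_191 = 37;  h_192 = 65;  h_193 = 56;  h_194 = 14
  h_195 = 91;  h_196 = 27;  h_197 = 25;  h_198 = 72;  h_199 = 21;  h_200 = 49
  h_201 = 90;  h_202 = 54;  h_203 = 10;  h_204 = 23;  h_205 = 81;  h_206 = 13
  h_207 = 8;  h_208 = 68;  h_209 = 12;  h_210 = 53;  h_211 = 17;  h_212 = 41
  h_213 = 93;  h_214 = 52;  h_215 = 19;  h_216 = 45;  h_217 = 3;  h_218 = 70
  h_219 = 87;  h_220 = 2;  h_221 = 58;  h_222 = 53;  h_223 = 75;  h_224 = 32
  h_225 = 41;  h_226 = 57;  h_227 = 51;  h_228 = 8;  h_229 = 90;  h_230 = 16
  h_231 = 18;  h_232 = 78;  h_233 = 39;  h_234 = 76;  h_235 = 12;  h_236 = 53
  h_237 = 29;  h_238 = 65;  h_239 = 47;  h_240 = 81;  h_241 = 53;  h_242 = 27
  h_243 = 19;  h_244 = 3;  h_245 = 27;  h_246 = 59;  h_247 = 8;  h_248 = 47
  h_249 = 39;  h_250 = 29;  h_251 = 17;  h_252 = 27;  h_253 = 29;  h_254 = 66
  h_255 = 10;  h_256 = 80;  h_257 = 19;  h_258 = 73;  h_259 = 4;  h_260 = 79
  h_261 = 26;  h_262 = 5;  h_263 = 38;  h_264 = 92;  h_265 = 7;  h_266 = 94
  h_267 = 61;  h_268 = 59
h_269 = 2·59 + 73·61 + 50·94 = 56
h_270 = 2·56 + 73·59 + 50·61 = 0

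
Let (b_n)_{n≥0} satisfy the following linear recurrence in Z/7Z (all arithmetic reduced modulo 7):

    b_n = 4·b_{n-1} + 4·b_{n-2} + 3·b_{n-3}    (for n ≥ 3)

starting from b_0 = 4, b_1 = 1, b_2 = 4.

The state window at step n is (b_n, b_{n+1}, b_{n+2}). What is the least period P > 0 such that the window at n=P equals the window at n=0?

342

n=0: window = (4, 1, 4)
n=1: window = (1, 4, 4)
n=2: window = (4, 4, 0)
n=3: window = (4, 0, 0)
n=4: window = (0, 0, 5)
n=5: window = (0, 5, 6)
n=6: window = (5, 6, 2)
n=7: window = (6, 2, 5)
n=8: window = (2, 5, 4)
n=9: window = (5, 4, 0)
n=10: window = (4, 0, 3)
n=11: window = (0, 3, 3)
n=12: window = (3, 3, 3)
n=13: window = (3, 3, 5)
n=14: window = (3, 5, 6)
n=15: window = (5, 6, 4)
n=16: window = (6, 4, 6)
n=17: window = (4, 6, 2)
n=18: window = (6, 2, 2)
n=19: window = (2, 2, 6)
n=20: window = (2, 6, 3)
n=21: window = (6, 3, 0)
n=22: window = (3, 0, 2)
n=23: window = (0, 2, 3)
n=24: window = (2, 3, 6)
n=25: window = (3, 6, 0)
n=26: window = (6, 0, 5)
n=27: window = (0, 5, 3)
n=28: window = (5, 3, 4)
n=29: window = (3, 4, 1)
n=30: window = (4, 1, 1)
n=31: window = (1, 1, 6)
n=32: window = (1, 6, 3)
n=33: window = (6, 3, 4)
n=34: window = (3, 4, 4)
n=35: window = (4, 4, 6)
n=36: window = (4, 6, 3)
n=37: window = (6, 3, 6)
n=38: window = (3, 6, 5)
n=39: window = (6, 5, 4)
n=40: window = (5, 4, 5)
…
n=340: window = (6, 4, 4)
n=341: window = (4, 4, 1)
n=342: window = (4, 1, 4)
window at n=342 equals window at n=0 → period = 342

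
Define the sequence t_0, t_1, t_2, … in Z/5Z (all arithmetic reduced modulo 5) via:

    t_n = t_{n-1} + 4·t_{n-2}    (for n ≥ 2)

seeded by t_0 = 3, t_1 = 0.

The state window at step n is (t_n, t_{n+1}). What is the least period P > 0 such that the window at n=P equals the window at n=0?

n=0: window = (3, 0)
n=1: window = (0, 2)
n=2: window = (2, 2)
n=3: window = (2, 0)
n=4: window = (0, 3)
n=5: window = (3, 3)
n=6: window = (3, 0)
window at n=6 equals window at n=0 → period = 6

6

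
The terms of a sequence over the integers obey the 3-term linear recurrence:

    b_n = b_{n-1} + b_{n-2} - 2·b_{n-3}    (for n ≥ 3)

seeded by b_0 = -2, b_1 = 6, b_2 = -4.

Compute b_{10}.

b_3 = 1·-4 + 1·6 + -2·-2 = 6
b_4 = 1·6 + 1·-4 + -2·6 = -10
b_5 = 1·-10 + 1·6 + -2·-4 = 4
b_6 = 1·4 + 1·-10 + -2·6 = -18
b_7 = 1·-18 + 1·4 + -2·-10 = 6
b_8 = 1·6 + 1·-18 + -2·4 = -20
b_9 = 1·-20 + 1·6 + -2·-18 = 22
b_10 = 1·22 + 1·-20 + -2·6 = -10

-10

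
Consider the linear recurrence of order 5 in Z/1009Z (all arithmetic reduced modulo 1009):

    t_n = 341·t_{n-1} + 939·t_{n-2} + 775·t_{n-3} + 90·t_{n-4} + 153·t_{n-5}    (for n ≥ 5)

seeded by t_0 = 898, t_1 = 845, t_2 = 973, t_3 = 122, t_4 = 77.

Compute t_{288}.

t_5 = 341·77 + 939·122 + 775·973 + 90·845 + 153·898 = 452
t_6 = 341·452 + 939·77 + 775·122 + 90·973 + 153·845 = 43
t_7 = 341·43 + 939·452 + 775·77 + 90·122 + 153·973 = 747
t_8 = 341·747 + 939·43 + 775·452 + 90·77 + 153·122 = 15
t_9 = 341·15 + 939·747 + 775·43 + 90·452 + 153·77 = 269
t_10 = 341·269 + 939·15 + 775·747 + 90·43 + 153·452 = 6
Continuing the recurrence:
  t_11 = 38;  t_12 = 657;  t_13 = 282;  t_14 = 239;  t_15 = 142;  t_16 = 378
  t_17 = 250;  t_18 = 417;  t_19 = 836;  t_20 = 882;  t_21 = 1000;  t_22 = 1003
  t_23 = 858;  t_24 = 919;  t_25 = 394;  t_26 = 523;  t_27 = 920;  t_28 = 343
  t_29 = 303;  t_30 = 646;  t_31 = 122;  t_32 = 246;  t_33 = 904;  t_34 = 728
  t_35 = 107;  t_36 = 453;  t_37 = 783;  t_38 = 397;  t_39 = 733;  t_40 = 227
  t_41 = 330;  t_42 = 936;  t_43 = 375;  t_44 = 670;  t_45 = 204;  t_46 = 23
  t_47 = 624;  t_48 = 611;  t_49 = 666;  t_50 = 972;  t_51 = 746;  t_52 = 353
  t_53 = 182;  t_54 = 707;  t_55 = 379;  t_56 = 440;  t_57 = 209;  t_58 = 881
  t_59 = 214;  t_60 = 454;  t_61 = 639;  t_62 = 105;  t_63 = 550;  t_64 = 349
  t_65 = 282;  t_66 = 808;  t_67 = 554;  t_68 = 306;  t_69 = 676;  t_70 = 589
  t_71 = 132;  t_72 = 278;  t_73 = 904;  t_74 = 664;  t_75 = 307;  t_76 = 859
  t_77 = 814;  t_78 = 618;  t_79 = 245;  t_80 = 324;  t_81 = 41;  t_82 = 116
  t_83 = 790;  t_84 = 486;  t_85 = 329;  t_86 = 832;  t_87 = 709;  t_88 = 741
  t_89 = 332;  t_90 = 473;  t_91 = 379;  t_92 = 889;  t_93 = 436;  t_94 = 316
  t_95 = 914;  t_96 = 629;  t_97 = 581;  t_98 = 48;  t_99 = 489;  t_100 = 898
  t_101 = 638;  t_102 = 297;  t_103 = 757;  t_104 = 523;  t_105 = 437;  t_106 = 82
  t_107 = 669;  t_108 = 502;  t_109 = 515;  t_110 = 657;  t_111 = 1006;  t_112 = 194
  t_113 = 467;  t_114 = 765;  t_115 = 510;  t_116 = 840;  t_117 = 164;  t_118 = 932
  t_119 = 287;  t_120 = 567;  t_121 = 576;  t_122 = 776;  t_123 = 731;  t_124 = 731
  t_125 = 731;  t_126 = 368;  t_127 = 1008;  t_128 = 658;  t_129 = 152;  t_130 = 628
  t_131 = 814;  t_132 = 827;  t_133 = 719;  t_134 = 914;  t_135 = 55;  t_136 = 636
  t_137 = 699;  t_138 = 915;  t_139 = 749;  t_140 = 620;  t_141 = 162;  t_142 = 648
  t_143 = 532;  t_144 = 147;  t_145 = 965;  t_146 = 927;  t_147 = 970;  t_148 = 499
  t_149 = 736;  t_150 = 179;  t_151 = 804;  t_152 = 210;  t_153 = 1005;  t_154 = 193
  t_155 = 665;  t_156 = 935;  t_157 = 589;  t_158 = 583;  t_159 = 919;  t_160 = 785
  t_161 = 658;  t_162 = 105;  t_163 = 162;  t_164 = 241;  t_165 = 589;  t_166 = 918
  t_167 = 872;  t_168 = 482;  t_169 = 591;  t_170 = 265;  t_171 = 764;  t_172 = 983
  t_173 = 562;  t_174 = 816;  t_175 = 146;  t_176 = 935;  t_177 = 815;  t_178 = 721
  t_179 = 46;  t_180 = 56;  t_181 = 0;  t_182 = 344;  t_183 = 709;  t_184 = 724
  t_185 = 210;  t_186 = 1;  t_187 = 270;  t_188 = 571;  t_189 = 531;  t_190 = 160
  t_191 = 48;  t_192 = 857;  t_193 = 143;  t_194 = 536;  t_195 = 19;  t_196 = 800
  t_197 = 454;  t_198 = 20;  t_199 = 710;  t_200 = 518;  t_201 = 980;  t_202 = 233
  t_203 = 997;  t_204 = 374;  t_205 = 155;  t_206 = 611;  t_207 = 267;  t_208 = 444
  t_209 = 372;  t_210 = 0;  t_211 = 694;  t_212 = 365;  t_213 = 722;  t_214 = 146
  t_215 = 512;  t_216 = 259;  t_217 = 907;  t_218 = 327;  t_219 = 334;  t_220 = 592
  t_221 = 242;  t_222 = 966;  t_223 = 770;  t_224 = 544;  t_225 = 763;  t_226 = 413
  t_227 = 650;  t_228 = 357;  t_229 = 327;  t_230 = 543;  t_231 = 642;  t_232 = 877
  t_233 = 225;  t_234 = 332;  t_235 = 815;  t_236 = 806;  t_237 = 920;  t_238 = 734
  t_239 = 356;  t_240 = 512;  t_241 = 396;  t_242 = 732;  t_243 = 230;  t_244 = 768
  t_245 = 802;  t_246 = 769;  t_247 = 660;  t_248 = 89;  t_249 = 950;  t_250 = 28
  t_251 = 397;  t_252 = 936;  t_253 = 531;  t_254 = 2;  t_255 = 428;  t_256 = 50
  t_257 = 36;  t_258 = 137;  t_259 = 693;  t_260 = 718;  t_261 = 603;  t_262 = 949
  t_263 = 972;  t_264 = 950;  t_265 = 204;  t_266 = 708;  t_267 = 410;  t_268 = 264
  t_269 = 840;  t_270 = 576;  t_271 = 93;  t_272 = 385;  t_273 = 38;  t_274 = 319
  t_275 = 528;  t_276 = 950;  t_277 = 221;  t_278 = 553;  t_279 = 716;  t_280 = 163
  t_281 = 941;  t_282 = 503;  t_283 = 634;  t_284 = 252;  t_285 = 182;  t_286 = 553
t_287 = 341·553 + 939·182 + 775·252 + 90·634 + 153·503 = 652
t_288 = 341·652 + 939·553 + 775·182 + 90·252 + 153·634 = 394

394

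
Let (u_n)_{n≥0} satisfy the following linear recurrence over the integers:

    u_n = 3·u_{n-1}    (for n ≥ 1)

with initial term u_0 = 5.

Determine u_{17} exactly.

645700815

u_1 = 3·5 = 15
u_2 = 3·15 = 45
u_3 = 3·45 = 135
u_4 = 3·135 = 405
u_5 = 3·405 = 1215
u_6 = 3·1215 = 3645
u_7 = 3·3645 = 10935
u_8 = 3·10935 = 32805
u_9 = 3·32805 = 98415
u_10 = 3·98415 = 295245
u_11 = 3·295245 = 885735
u_12 = 3·885735 = 2657205
u_13 = 3·2657205 = 7971615
u_14 = 3·7971615 = 23914845
u_15 = 3·23914845 = 71744535
u_16 = 3·71744535 = 215233605
u_17 = 3·215233605 = 645700815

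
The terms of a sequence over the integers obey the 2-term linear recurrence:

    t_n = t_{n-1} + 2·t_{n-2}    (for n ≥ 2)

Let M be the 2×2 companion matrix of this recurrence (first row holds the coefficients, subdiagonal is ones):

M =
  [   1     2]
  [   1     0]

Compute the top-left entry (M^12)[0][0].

2731

(M^12)[0][0] is the top entry after applying M 12 times to the unit state (1, 0). Equivalently it is h_{13} for the auxiliary sequence (h_n) obeying the same recurrence with h_1 = 1 and h_i = 0 for 0 ≤ i < 1:
h_2 = 1·1 + 2·0 = 1
h_3 = 1·1 + 2·1 = 3
h_4 = 1·3 + 2·1 = 5
h_5 = 1·5 + 2·3 = 11
h_6 = 1·11 + 2·5 = 21
h_7 = 1·21 + 2·11 = 43
h_8 = 1·43 + 2·21 = 85
h_9 = 1·85 + 2·43 = 171
h_10 = 1·171 + 2·85 = 341
h_11 = 1·341 + 2·171 = 683
h_12 = 1·683 + 2·341 = 1365
h_13 = 1·1365 + 2·683 = 2731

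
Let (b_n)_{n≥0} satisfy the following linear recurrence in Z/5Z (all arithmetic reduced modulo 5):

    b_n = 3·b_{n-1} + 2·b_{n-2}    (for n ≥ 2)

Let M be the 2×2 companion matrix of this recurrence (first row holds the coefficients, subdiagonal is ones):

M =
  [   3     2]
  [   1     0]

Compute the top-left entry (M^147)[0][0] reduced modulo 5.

4

(M^147)[0][0] is the top entry after applying M 147 times to the unit state (1, 0). Equivalently it is h_{148} for the auxiliary sequence (h_n) obeying the same recurrence with h_1 = 1 and h_i = 0 for 0 ≤ i < 1:
h_2 = 3·1 + 2·0 = 3
h_3 = 3·3 + 2·1 = 1
h_4 = 3·1 + 2·3 = 4
h_5 = 3·4 + 2·1 = 4
h_6 = 3·4 + 2·4 = 0
h_7 = 3·0 + 2·4 = 3
h_8 = 3·3 + 2·0 = 4
h_9 = 3·4 + 2·3 = 3
h_10 = 3·3 + 2·4 = 2
h_11 = 3·2 + 2·3 = 2
h_12 = 3·2 + 2·2 = 0
h_13 = 3·0 + 2·2 = 4
h_14 = 3·4 + 2·0 = 2
h_15 = 3·2 + 2·4 = 4
h_16 = 3·4 + 2·2 = 1
h_17 = 3·1 + 2·4 = 1
h_18 = 3·1 + 2·1 = 0
h_19 = 3·0 + 2·1 = 2
h_20 = 3·2 + 2·0 = 1
h_21 = 3·1 + 2·2 = 2
h_22 = 3·2 + 2·1 = 3
h_23 = 3·3 + 2·2 = 3
h_24 = 3·3 + 2·3 = 0
h_25 = 3·0 + 2·3 = 1
(h_24, h_25) = (0, 1) = (h_0, h_1), so the sequence has period 24.
148 ≡ 4 (mod 24), hence h_148 = h_4 = 4.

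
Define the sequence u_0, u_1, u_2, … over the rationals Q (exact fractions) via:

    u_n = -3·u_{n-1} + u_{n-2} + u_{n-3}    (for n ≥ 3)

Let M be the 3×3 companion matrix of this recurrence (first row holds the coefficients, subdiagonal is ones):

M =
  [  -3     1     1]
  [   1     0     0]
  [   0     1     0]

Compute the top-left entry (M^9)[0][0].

-35335

(M^9)[0][0] is the top entry after applying M 9 times to the unit state (1, 0, 0). Equivalently it is h_{11} for the auxiliary sequence (h_n) obeying the same recurrence with h_2 = 1 and h_i = 0 for 0 ≤ i < 2:
h_3 = -3·1 + 1·0 + 1·0 = -3
h_4 = -3·-3 + 1·1 + 1·0 = 10
h_5 = -3·10 + 1·-3 + 1·1 = -32
h_6 = -3·-32 + 1·10 + 1·-3 = 103
h_7 = -3·103 + 1·-32 + 1·10 = -331
h_8 = -3·-331 + 1·103 + 1·-32 = 1064
h_9 = -3·1064 + 1·-331 + 1·103 = -3420
h_10 = -3·-3420 + 1·1064 + 1·-331 = 10993
h_11 = -3·10993 + 1·-3420 + 1·1064 = -35335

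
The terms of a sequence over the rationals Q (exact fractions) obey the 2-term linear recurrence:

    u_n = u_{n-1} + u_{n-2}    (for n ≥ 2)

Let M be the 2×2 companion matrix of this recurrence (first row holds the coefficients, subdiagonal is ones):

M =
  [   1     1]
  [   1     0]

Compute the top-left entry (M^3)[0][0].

3

(M^3)[0][0] is the top entry after applying M 3 times to the unit state (1, 0). Equivalently it is h_{4} for the auxiliary sequence (h_n) obeying the same recurrence with h_1 = 1 and h_i = 0 for 0 ≤ i < 1:
h_2 = 1·1 + 1·0 = 1
h_3 = 1·1 + 1·1 = 2
h_4 = 1·2 + 1·1 = 3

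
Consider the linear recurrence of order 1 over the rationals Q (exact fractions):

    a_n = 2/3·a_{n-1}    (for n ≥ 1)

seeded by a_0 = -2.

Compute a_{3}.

-16/27

a_1 = 2/3·-2 = -4/3
a_2 = 2/3·-4/3 = -8/9
a_3 = 2/3·-8/9 = -16/27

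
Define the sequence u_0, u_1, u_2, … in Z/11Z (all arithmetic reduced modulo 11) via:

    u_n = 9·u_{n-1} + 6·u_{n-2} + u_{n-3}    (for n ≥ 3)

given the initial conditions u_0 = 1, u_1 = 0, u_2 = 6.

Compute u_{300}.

1

u_3 = 9·6 + 6·0 + 1·1 = 0
u_4 = 9·0 + 6·6 + 1·0 = 3
u_5 = 9·3 + 6·0 + 1·6 = 0
u_6 = 9·0 + 6·3 + 1·0 = 7
u_7 = 9·7 + 6·0 + 1·3 = 0
u_8 = 9·0 + 6·7 + 1·0 = 9
u_9 = 9·9 + 6·0 + 1·7 = 0
u_10 = 9·0 + 6·9 + 1·0 = 10
u_11 = 9·10 + 6·0 + 1·9 = 0
u_12 = 9·0 + 6·10 + 1·0 = 5
u_13 = 9·5 + 6·0 + 1·10 = 0
u_14 = 9·0 + 6·5 + 1·0 = 8
u_15 = 9·8 + 6·0 + 1·5 = 0
u_16 = 9·0 + 6·8 + 1·0 = 4
u_17 = 9·4 + 6·0 + 1·8 = 0
u_18 = 9·0 + 6·4 + 1·0 = 2
u_19 = 9·2 + 6·0 + 1·4 = 0
u_20 = 9·0 + 6·2 + 1·0 = 1
u_21 = 9·1 + 6·0 + 1·2 = 0
u_22 = 9·0 + 6·1 + 1·0 = 6
(u_20, u_21, u_22) = (1, 0, 6) = (u_0, u_1, u_2), so the sequence has period 20.
300 ≡ 0 (mod 20), hence u_300 = u_0 = 1.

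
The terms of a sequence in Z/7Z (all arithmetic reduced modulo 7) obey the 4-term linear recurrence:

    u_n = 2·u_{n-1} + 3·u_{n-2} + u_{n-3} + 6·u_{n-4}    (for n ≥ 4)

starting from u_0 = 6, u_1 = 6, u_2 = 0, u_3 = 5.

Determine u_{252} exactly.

5

u_4 = 2·5 + 3·0 + 1·6 + 6·6 = 3
u_5 = 2·3 + 3·5 + 1·0 + 6·6 = 1
u_6 = 2·1 + 3·3 + 1·5 + 6·0 = 2
u_7 = 2·2 + 3·1 + 1·3 + 6·5 = 5
u_8 = 2·5 + 3·2 + 1·1 + 6·3 = 0
u_9 = 2·0 + 3·5 + 1·2 + 6·1 = 2
Continuing the recurrence:
  u_10 = 0;  u_11 = 1;  u_12 = 4;  u_13 = 2;  u_14 = 3;  u_15 = 1
  u_16 = 2;  u_17 = 1;  u_18 = 6;  u_19 = 2;  u_20 = 0;  u_21 = 4
  u_22 = 4;  u_23 = 4;  u_24 = 3;  u_25 = 4;  u_26 = 3;  u_27 = 3
  u_28 = 2;  u_29 = 5;  u_30 = 2;  u_31 = 4;  u_32 = 3;  u_33 = 1
  u_34 = 6;  u_35 = 0;  u_36 = 2;  u_37 = 2;  u_38 = 4;  u_39 = 2
  u_40 = 2;  u_41 = 5;  u_42 = 0;  u_43 = 1;  u_44 = 5;  u_45 = 1
  u_46 = 4;  u_47 = 1;  u_48 = 3;  u_49 = 5;  u_50 = 2;  u_51 = 0
  u_52 = 1;  u_53 = 6;  u_54 = 6;  u_55 = 3;  u_56 = 1;  u_57 = 4
  u_58 = 1;  u_59 = 5;  u_60 = 2;  u_61 = 2;  u_62 = 0;  u_63 = 3
  u_64 = 6;  u_65 = 5;  u_66 = 3;  u_67 = 3;  u_68 = 0;  u_69 = 0
  u_70 = 0;  u_71 = 4;  u_72 = 1;  u_73 = 0;  u_74 = 0;  u_75 = 4
  u_76 = 0;  u_77 = 5;  u_78 = 0;  u_79 = 4;  u_80 = 6;  u_81 = 5
  u_82 = 4;  u_83 = 4;  u_84 = 5;  u_85 = 0;  u_86 = 1;  u_87 = 3
  u_88 = 4;  u_89 = 4;  u_90 = 1;  u_91 = 1;  u_92 = 5;  u_93 = 3
  u_94 = 0;  u_95 = 6;  u_96 = 3;  u_97 = 0;  u_98 = 1;  u_99 = 6
  u_100 = 5;  u_101 = 1;  u_102 = 1;  u_103 = 4;  u_104 = 0;  u_105 = 5
  u_106 = 6;  u_107 = 2;  u_108 = 6;  u_109 = 5;  u_110 = 3;  u_111 = 4
  u_112 = 2;  u_113 = 0;  u_114 = 0;  u_115 = 5;  u_116 = 1;  u_117 = 3
  u_118 = 0;  u_119 = 5;  u_120 = 5;  u_121 = 1;  u_122 = 1;  u_123 = 5
  u_124 = 2;  u_125 = 5;  u_126 = 6;  u_127 = 3;  u_128 = 6;  u_129 = 1
  u_130 = 3;  u_131 = 5;  u_132 = 0;  u_133 = 3;  u_134 = 1;  u_135 = 6
  u_136 = 4;  u_137 = 3;  u_138 = 2;  u_139 = 4;  u_140 = 6;  u_141 = 2
  u_142 = 3;  u_143 = 0;  u_144 = 5;  u_145 = 4;  u_146 = 6;  u_147 = 1
  u_148 = 5;  u_149 = 1;  u_150 = 5;  u_151 = 3;  u_152 = 3;  u_153 = 5
  u_154 = 3;  u_155 = 0;  u_156 = 4;  u_157 = 6;  u_158 = 0;  u_159 = 1
  u_160 = 4;  u_161 = 5;  u_162 = 2;  u_163 = 1;  u_164 = 2;  u_165 = 4
  u_166 = 6;  u_167 = 4;  u_168 = 0;  u_169 = 0;  u_170 = 5;  u_171 = 6
  u_172 = 6;  u_173 = 0;  u_174 = 5;  u_175 = 3;  u_176 = 1;  u_177 = 2
  u_178 = 5;  u_179 = 0;  u_180 = 2;  u_181 = 0;  u_182 = 1;  u_183 = 4
  u_184 = 2;  u_185 = 3;  u_186 = 1;  u_187 = 2;  u_188 = 1;  u_189 = 6
  u_190 = 2;  u_191 = 0;  u_192 = 4;  u_193 = 4;  u_194 = 4;  u_195 = 3
  u_196 = 4;  u_197 = 3;  u_198 = 3;  u_199 = 2;  u_200 = 5;  u_201 = 2
  u_202 = 4;  u_203 = 3;  u_204 = 1;  u_205 = 6;  u_206 = 0;  u_207 = 2
  u_208 = 2;  u_209 = 4;  u_210 = 2;  u_211 = 2;  u_212 = 5;  u_213 = 0
  u_214 = 1;  u_215 = 5;  u_216 = 1;  u_217 = 4;  u_218 = 1;  u_219 = 3
  u_220 = 5;  u_221 = 2;  u_222 = 0;  u_223 = 1;  u_224 = 6;  u_225 = 6
  u_226 = 3;  u_227 = 1;  u_228 = 4;  u_229 = 1;  u_230 = 5;  u_231 = 2
  u_232 = 2;  u_233 = 0;  u_234 = 3;  u_235 = 6;  u_236 = 5;  u_237 = 3
  u_238 = 3;  u_239 = 0;  u_240 = 0;  u_241 = 0;  u_242 = 4;  u_243 = 1
  u_244 = 0;  u_245 = 0;  u_246 = 4;  u_247 = 0;  u_248 = 5;  u_249 = 0
  u_250 = 4
u_251 = 2·4 + 3·0 + 1·5 + 6·0 = 6
u_252 = 2·6 + 3·4 + 1·0 + 6·5 = 5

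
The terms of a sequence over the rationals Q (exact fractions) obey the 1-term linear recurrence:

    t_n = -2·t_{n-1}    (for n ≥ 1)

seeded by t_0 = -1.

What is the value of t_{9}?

t_1 = -2·-1 = 2
t_2 = -2·2 = -4
t_3 = -2·-4 = 8
t_4 = -2·8 = -16
t_5 = -2·-16 = 32
t_6 = -2·32 = -64
t_7 = -2·-64 = 128
t_8 = -2·128 = -256
t_9 = -2·-256 = 512

512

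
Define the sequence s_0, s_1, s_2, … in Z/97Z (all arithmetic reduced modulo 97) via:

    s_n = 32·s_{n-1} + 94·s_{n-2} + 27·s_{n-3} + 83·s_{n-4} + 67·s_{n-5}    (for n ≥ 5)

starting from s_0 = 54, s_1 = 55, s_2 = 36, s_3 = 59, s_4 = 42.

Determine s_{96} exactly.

s_5 = 32·42 + 94·59 + 27·36 + 83·55 + 67·54 = 40
s_6 = 32·40 + 94·42 + 27·59 + 83·36 + 67·55 = 11
s_7 = 32·11 + 94·40 + 27·42 + 83·59 + 67·36 = 42
s_8 = 32·42 + 94·11 + 27·40 + 83·42 + 67·59 = 33
s_9 = 32·33 + 94·42 + 27·11 + 83·40 + 67·42 = 86
s_10 = 32·86 + 94·33 + 27·42 + 83·11 + 67·40 = 8
Continuing the recurrence:
  s_11 = 68;  s_12 = 36;  s_13 = 37;  s_14 = 26;  s_15 = 16;  s_16 = 53
  s_17 = 73;  s_18 = 68;  s_19 = 56;  s_20 = 9;  s_21 = 23;  s_22 = 49
  s_23 = 82;  s_24 = 31;  s_25 = 22;  s_26 = 91;  s_27 = 95;  s_28 = 79
  s_29 = 67;  s_30 = 16;  s_31 = 33;  s_32 = 25;  s_33 = 56;  s_34 = 83
  s_35 = 87;  s_36 = 88;  s_37 = 61;  s_38 = 31;  s_39 = 59;  s_40 = 85
  s_41 = 80;  s_42 = 82;  s_43 = 13;  s_44 = 49;  s_45 = 73;  s_46 = 59
  s_47 = 59;  s_48 = 84;  s_49 = 60;  s_50 = 51;  s_51 = 57;  s_52 = 54
  s_53 = 59;  s_54 = 72;  s_55 = 93;  s_56 = 44;  s_57 = 45;  s_58 = 71
  s_59 = 57;  s_60 = 2;  s_61 = 54;  s_62 = 44;  s_63 = 21;  s_64 = 66
  s_65 = 93;  s_66 = 42;  s_67 = 69;  s_68 = 32;  s_69 = 27;  s_70 = 29
  s_71 = 67;  s_72 = 74;  s_73 = 60;  s_74 = 60;  s_75 = 87;  s_76 = 14
  s_77 = 8;  s_78 = 20;  s_79 = 13;  s_80 = 94;  s_81 = 67;  s_82 = 44
  s_83 = 53;  s_84 = 18;  s_85 = 78;  s_86 = 83;  s_87 = 70;  s_88 = 24
  s_89 = 3;  s_90 = 61;  s_91 = 91;  s_92 = 83;  s_93 = 67;  s_94 = 13
s_95 = 32·13 + 94·67 + 27·83 + 83·91 + 67·61 = 31
s_96 = 32·31 + 94·13 + 27·67 + 83·83 + 67·91 = 34

34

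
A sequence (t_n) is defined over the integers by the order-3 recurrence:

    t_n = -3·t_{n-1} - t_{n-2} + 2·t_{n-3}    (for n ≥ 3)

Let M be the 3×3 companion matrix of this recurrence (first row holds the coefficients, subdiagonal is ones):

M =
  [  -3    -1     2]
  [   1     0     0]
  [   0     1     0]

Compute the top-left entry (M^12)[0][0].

15397

(M^12)[0][0] is the top entry after applying M 12 times to the unit state (1, 0, 0). Equivalently it is h_{14} for the auxiliary sequence (h_n) obeying the same recurrence with h_2 = 1 and h_i = 0 for 0 ≤ i < 2:
h_3 = -3·1 + -1·0 + 2·0 = -3
h_4 = -3·-3 + -1·1 + 2·0 = 8
h_5 = -3·8 + -1·-3 + 2·1 = -19
h_6 = -3·-19 + -1·8 + 2·-3 = 43
h_7 = -3·43 + -1·-19 + 2·8 = -94
h_8 = -3·-94 + -1·43 + 2·-19 = 201
h_9 = -3·201 + -1·-94 + 2·43 = -423
h_10 = -3·-423 + -1·201 + 2·-94 = 880
h_11 = -3·880 + -1·-423 + 2·201 = -1815
h_12 = -3·-1815 + -1·880 + 2·-423 = 3719
h_13 = -3·3719 + -1·-1815 + 2·880 = -7582
h_14 = -3·-7582 + -1·3719 + 2·-1815 = 15397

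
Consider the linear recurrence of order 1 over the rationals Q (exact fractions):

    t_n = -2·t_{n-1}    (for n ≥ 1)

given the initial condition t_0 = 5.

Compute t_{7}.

t_1 = -2·5 = -10
t_2 = -2·-10 = 20
t_3 = -2·20 = -40
t_4 = -2·-40 = 80
t_5 = -2·80 = -160
t_6 = -2·-160 = 320
t_7 = -2·320 = -640

-640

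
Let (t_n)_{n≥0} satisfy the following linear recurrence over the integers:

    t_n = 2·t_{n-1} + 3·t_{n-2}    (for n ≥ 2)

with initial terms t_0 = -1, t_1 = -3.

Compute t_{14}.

t_2 = 2·-3 + 3·-1 = -9
t_3 = 2·-9 + 3·-3 = -27
t_4 = 2·-27 + 3·-9 = -81
t_5 = 2·-81 + 3·-27 = -243
t_6 = 2·-243 + 3·-81 = -729
t_7 = 2·-729 + 3·-243 = -2187
t_8 = 2·-2187 + 3·-729 = -6561
t_9 = 2·-6561 + 3·-2187 = -19683
t_10 = 2·-19683 + 3·-6561 = -59049
t_11 = 2·-59049 + 3·-19683 = -177147
t_12 = 2·-177147 + 3·-59049 = -531441
t_13 = 2·-531441 + 3·-177147 = -1594323
t_14 = 2·-1594323 + 3·-531441 = -4782969

-4782969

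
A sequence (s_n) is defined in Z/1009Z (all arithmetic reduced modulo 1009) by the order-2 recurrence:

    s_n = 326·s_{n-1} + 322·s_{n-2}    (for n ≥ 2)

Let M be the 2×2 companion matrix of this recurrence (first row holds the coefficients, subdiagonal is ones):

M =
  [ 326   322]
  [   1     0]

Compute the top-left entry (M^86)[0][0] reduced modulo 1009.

475

(M^86)[0][0] is the top entry after applying M 86 times to the unit state (1, 0). Equivalently it is h_{87} for the auxiliary sequence (h_n) obeying the same recurrence with h_1 = 1 and h_i = 0 for 0 ≤ i < 1:
h_2 = 326·1 + 322·0 = 326
h_3 = 326·326 + 322·1 = 653
h_4 = 326·653 + 322·326 = 15
h_5 = 326·15 + 322·653 = 239
h_6 = 326·239 + 322·15 = 6
h_7 = 326·6 + 322·239 = 212
h_8 = 326·212 + 322·6 = 414
h_9 = 326·414 + 322·212 = 419
h_10 = 326·419 + 322·414 = 499
h_11 = 326·499 + 322·419 = 946
h_12 = 326·946 + 322·499 = 898
h_13 = 326·898 + 322·946 = 32
h_14 = 326·32 + 322·898 = 924
h_15 = 326·924 + 322·32 = 756
h_16 = 326·756 + 322·924 = 133
h_17 = 326·133 + 322·756 = 234
h_18 = 326·234 + 322·133 = 48
h_19 = 326·48 + 322·234 = 186
h_20 = 326·186 + 322·48 = 417
h_21 = 326·417 + 322·186 = 88
h_22 = 326·88 + 322·417 = 513
h_23 = 326·513 + 322·88 = 837
h_24 = 326·837 + 322·513 = 142
h_25 = 326·142 + 322·837 = 998
h_26 = 326·998 + 322·142 = 769
h_27 = 326·769 + 322·998 = 956
h_28 = 326·956 + 322·769 = 288
h_29 = 326·288 + 322·956 = 138
h_30 = 326·138 + 322·288 = 500
h_31 = 326·500 + 322·138 = 591
h_32 = 326·591 + 322·500 = 516
h_33 = 326·516 + 322·591 = 323
h_34 = 326·323 + 322·516 = 29
h_35 = 326·29 + 322·323 = 452
h_36 = 326·452 + 322·29 = 295
h_37 = 326·295 + 322·452 = 563
h_38 = 326·563 + 322·295 = 44
h_39 = 326·44 + 322·563 = 893
h_40 = 326·893 + 322·44 = 568
h_41 = 326·568 + 322·893 = 502
h_42 = 326·502 + 322·568 = 461
h_43 = 326·461 + 322·502 = 149
h_44 = 326·149 + 322·461 = 261
h_45 = 326·261 + 322·149 = 885
h_46 = 326·885 + 322·261 = 231
h_47 = 326·231 + 322·885 = 63
h_48 = 326·63 + 322·231 = 74
h_49 = 326·74 + 322·63 = 14
h_50 = 326·14 + 322·74 = 140
h_51 = 326·140 + 322·14 = 707
h_52 = 326·707 + 322·140 = 105
h_53 = 326·105 + 322·707 = 553
h_54 = 326·553 + 322·105 = 180
h_55 = 326·180 + 322·553 = 640
h_56 = 326·640 + 322·180 = 224
h_57 = 326·224 + 322·640 = 620
h_58 = 326·620 + 322·224 = 809
h_59 = 326·809 + 322·620 = 243
h_60 = 326·243 + 322·809 = 692
h_61 = 326·692 + 322·243 = 129
h_62 = 326·129 + 322·692 = 520
h_63 = 326·520 + 322·129 = 177
h_64 = 326·177 + 322·520 = 135
h_65 = 326·135 + 322·177 = 104
h_66 = 326·104 + 322·135 = 690
h_67 = 326·690 + 322·104 = 124
h_68 = 326·124 + 322·690 = 264
h_69 = 326·264 + 322·124 = 876
h_70 = 326·876 + 322·264 = 281
h_71 = 326·281 + 322·876 = 348
h_72 = 326·348 + 322·281 = 112
h_73 = 326·112 + 322·348 = 245
h_74 = 326·245 + 322·112 = 908
h_75 = 326·908 + 322·245 = 559
h_76 = 326·559 + 322·908 = 380
h_77 = 326·380 + 322·559 = 169
h_78 = 326·169 + 322·380 = 879
h_79 = 326·879 + 322·169 = 939
h_80 = 326·939 + 322·879 = 905
h_81 = 326·905 + 322·939 = 60
h_82 = 326·60 + 322·905 = 198
h_83 = 326·198 + 322·60 = 121
h_84 = 326·121 + 322·198 = 284
h_85 = 326·284 + 322·121 = 376
h_86 = 326·376 + 322·284 = 116
h_87 = 326·116 + 322·376 = 475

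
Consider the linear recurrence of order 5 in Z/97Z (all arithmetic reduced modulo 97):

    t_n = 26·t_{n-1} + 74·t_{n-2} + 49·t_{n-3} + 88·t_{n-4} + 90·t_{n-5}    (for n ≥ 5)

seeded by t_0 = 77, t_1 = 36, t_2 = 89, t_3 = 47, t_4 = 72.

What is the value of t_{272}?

55

t_5 = 26·72 + 74·47 + 49·89 + 88·36 + 90·77 = 21
t_6 = 26·21 + 74·72 + 49·47 + 88·89 + 90·36 = 43
t_7 = 26·43 + 74·21 + 49·72 + 88·47 + 90·89 = 13
t_8 = 26·13 + 74·43 + 49·21 + 88·72 + 90·47 = 80
t_9 = 26·80 + 74·13 + 49·43 + 88·21 + 90·72 = 91
t_10 = 26·91 + 74·80 + 49·13 + 88·43 + 90·21 = 47
Continuing the recurrence:
  t_11 = 12;  t_12 = 66;  t_13 = 36;  t_14 = 13;  t_15 = 76;  t_16 = 47
  t_17 = 4;  t_18 = 50;  t_19 = 20;  t_20 = 66;  t_21 = 43;  t_22 = 5
  t_23 = 2;  t_24 = 49;  t_25 = 42;  t_26 = 8;  t_27 = 38;  t_28 = 79
  t_29 = 75;  t_30 = 77;  t_31 = 64;  t_32 = 69;  t_33 = 54;  t_34 = 86
  t_35 = 59;  t_36 = 66;  t_37 = 15;  t_38 = 29;  t_39 = 85;  t_40 = 10
  t_41 = 2;  t_42 = 32;  t_43 = 17;  t_44 = 89;  t_45 = 8;  t_46 = 50
  t_47 = 56;  t_48 = 69;  t_49 = 30;  t_50 = 73;  t_51 = 49;  t_52 = 52
  t_53 = 42;  t_54 = 72;  t_55 = 77;  t_56 = 41;  t_57 = 44;  t_58 = 25
  t_59 = 62;  t_60 = 54;  t_61 = 35;  t_62 = 39;  t_63 = 85;  t_64 = 71
  t_65 = 42;  t_66 = 21;  t_67 = 81;  t_68 = 22;  t_69 = 27;  t_70 = 93
  t_71 = 59;  t_72 = 50;  t_73 = 29;  t_74 = 14;  t_75 = 92;  t_76 = 9
  t_77 = 36;  t_78 = 58;  t_79 = 1;  t_80 = 22;  t_81 = 94;  t_82 = 49
  t_83 = 66;  t_84 = 43;  t_85 = 31;  t_86 = 12;  t_87 = 90;  t_88 = 18
  t_89 = 55;  t_90 = 57;  t_91 = 11;  t_92 = 5;  t_93 = 12;  t_94 = 32
  t_95 = 12;  t_96 = 42;  t_97 = 10;  t_98 = 92;  t_99 = 8;  t_100 = 60
  t_101 = 68;  t_102 = 76;  t_103 = 17;  t_104 = 72;  t_105 = 2;  t_106 = 9
  t_107 = 24;  t_108 = 39;  t_109 = 90;  t_110 = 2;  t_111 = 2;  t_112 = 17
  t_113 = 90;  t_114 = 41;  t_115 = 88;  t_116 = 59;  t_117 = 8;  t_118 = 30
  t_119 = 80;  t_120 = 53;  t_121 = 38;  t_122 = 65;  t_123 = 58;  t_124 = 62
  t_125 = 34;  t_126 = 91;  t_127 = 56;  t_128 = 65;  t_129 = 47;  t_130 = 56
  t_131 = 91;  t_132 = 76;  t_133 = 3;  t_134 = 16;  t_135 = 47;  t_136 = 68
  t_137 = 39;  t_138 = 36;  t_139 = 23;  t_140 = 61;  t_141 = 54;  t_142 = 46
  t_143 = 59;  t_144 = 84;  t_145 = 34;  t_146 = 81;  t_147 = 28;  t_148 = 41
  t_149 = 5;  t_150 = 77;  t_151 = 70;  t_152 = 20;  t_153 = 23;  t_154 = 27
  t_155 = 81;  t_156 = 2;  t_157 = 38;  t_158 = 45;  t_159 = 58;  t_160 = 4
  t_161 = 37;  t_162 = 34;  t_163 = 71;  t_164 = 10;  t_165 = 29;  t_166 = 43
  t_167 = 64;  t_168 = 54;  t_169 = 59;  t_170 = 25;  t_171 = 92;  t_172 = 88
  t_173 = 3;  t_174 = 81;  t_175 = 11;  t_176 = 44;  t_177 = 46;  t_178 = 70
  t_179 = 21;  t_180 = 38;  t_181 = 12;  t_182 = 0;  t_183 = 34;  t_184 = 13
  t_185 = 55;  t_186 = 94;  t_187 = 55;  t_188 = 56;  t_189 = 40;  t_190 = 52
  t_191 = 83;  t_192 = 93;  t_193 = 74;  t_194 = 0;  t_195 = 95;  t_196 = 22
  t_197 = 77;  t_198 = 7;  t_199 = 89;  t_200 = 19;  t_201 = 77;  t_202 = 86
  t_203 = 61;  t_204 = 65;  t_205 = 86;  t_206 = 89;  t_207 = 42;  t_208 = 16
  t_209 = 60;  t_210 = 4;  t_211 = 59;  t_212 = 64;  t_213 = 45;  t_214 = 96
  t_215 = 61;  t_216 = 12;  t_217 = 44;  t_218 = 59;  t_219 = 83;  t_220 = 94
  t_221 = 36;  t_222 = 62;  t_223 = 59;  t_224 = 57;  t_225 = 47;  t_226 = 52
  t_227 = 62;  t_228 = 47;  t_229 = 67;  t_230 = 89;  t_231 = 20;  t_232 = 26
  t_233 = 56;  t_234 = 83;  t_235 = 80;  t_236 = 19;  t_237 = 95;  t_238 = 61
  t_239 = 1;  t_240 = 25;  t_241 = 9;  t_242 = 46;  t_243 = 32;  t_244 = 80
  t_245 = 44;  t_246 = 7;  t_247 = 55;  t_248 = 56;  t_249 = 63;  t_250 = 55
  t_251 = 47;  t_252 = 21;  t_253 = 37;  t_254 = 3;  t_255 = 30;  t_256 = 66
  t_257 = 14;  t_258 = 30;  t_259 = 6;  t_260 = 27;  t_261 = 88;  t_262 = 41
  t_263 = 4;  t_264 = 84;  t_265 = 16;  t_266 = 23;  t_267 = 46;  t_268 = 85
  t_269 = 92;  t_270 = 44
t_271 = 26·44 + 74·92 + 49·85 + 88·46 + 90·23 = 96
t_272 = 26·96 + 74·44 + 49·92 + 88·85 + 90·46 = 55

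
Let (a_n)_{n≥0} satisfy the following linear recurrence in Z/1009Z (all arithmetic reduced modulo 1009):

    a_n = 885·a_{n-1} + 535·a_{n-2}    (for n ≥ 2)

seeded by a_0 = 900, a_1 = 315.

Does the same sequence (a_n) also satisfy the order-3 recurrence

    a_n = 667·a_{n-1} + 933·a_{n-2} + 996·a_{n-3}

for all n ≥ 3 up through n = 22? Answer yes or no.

no

Terms a_0..a_22: 900, 315, 498, 828, 300, 162, 161, 112, 608, 672, 801, 883, 199, 742, 331, 758, 355, 288, 845, 868, 374, 278, 142
n=3: candidate gives 889, actual a_3 = 828 ✗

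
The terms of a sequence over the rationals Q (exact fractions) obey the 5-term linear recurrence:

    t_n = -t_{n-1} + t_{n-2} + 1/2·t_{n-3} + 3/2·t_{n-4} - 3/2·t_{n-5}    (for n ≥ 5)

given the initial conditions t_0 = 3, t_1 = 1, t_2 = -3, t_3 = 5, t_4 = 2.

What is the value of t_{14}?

t_5 = -1·2 + 1·5 + 1/2·-3 + 3/2·1 + -3/2·3 = -3/2
t_6 = -1·-3/2 + 1·2 + 1/2·5 + 3/2·-3 + -3/2·1 = 0
t_7 = -1·0 + 1·-3/2 + 1/2·2 + 3/2·5 + -3/2·-3 = 23/2
t_8 = -1·23/2 + 1·0 + 1/2·-3/2 + 3/2·2 + -3/2·5 = -67/4
t_9 = -1·-67/4 + 1·23/2 + 1/2·0 + 3/2·-3/2 + -3/2·2 = 23
t_10 = -1·23 + 1·-67/4 + 1/2·23/2 + 3/2·0 + -3/2·-3/2 = -127/4
t_11 = -1·-127/4 + 1·23 + 1/2·-67/4 + 3/2·23/2 + -3/2·0 = 509/8
t_12 = -1·509/8 + 1·-127/4 + 1/2·23 + 3/2·-67/4 + -3/2·23/2 = -505/4
t_13 = -1·-505/4 + 1·509/8 + 1/2·-127/4 + 3/2·23 + -3/2·-67/4 = 1869/8
t_14 = -1·1869/8 + 1·-505/4 + 1/2·509/8 + 3/2·-127/4 + -3/2·23 = -6563/16

-6563/16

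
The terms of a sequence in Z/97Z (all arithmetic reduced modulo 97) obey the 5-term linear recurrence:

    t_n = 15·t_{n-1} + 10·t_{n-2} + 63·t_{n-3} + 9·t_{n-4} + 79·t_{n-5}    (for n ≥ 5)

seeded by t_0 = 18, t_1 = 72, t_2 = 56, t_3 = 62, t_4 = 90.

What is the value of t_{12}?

14

t_5 = 15·90 + 10·62 + 63·56 + 9·72 + 79·18 = 2
t_6 = 15·2 + 10·90 + 63·62 + 9·56 + 79·72 = 67
t_7 = 15·67 + 10·2 + 63·90 + 9·62 + 79·56 = 37
t_8 = 15·37 + 10·67 + 63·2 + 9·90 + 79·62 = 75
t_9 = 15·75 + 10·37 + 63·67 + 9·2 + 79·90 = 40
t_10 = 15·40 + 10·75 + 63·37 + 9·67 + 79·2 = 77
t_11 = 15·77 + 10·40 + 63·75 + 9·37 + 79·67 = 72
t_12 = 15·72 + 10·77 + 63·40 + 9·75 + 79·37 = 14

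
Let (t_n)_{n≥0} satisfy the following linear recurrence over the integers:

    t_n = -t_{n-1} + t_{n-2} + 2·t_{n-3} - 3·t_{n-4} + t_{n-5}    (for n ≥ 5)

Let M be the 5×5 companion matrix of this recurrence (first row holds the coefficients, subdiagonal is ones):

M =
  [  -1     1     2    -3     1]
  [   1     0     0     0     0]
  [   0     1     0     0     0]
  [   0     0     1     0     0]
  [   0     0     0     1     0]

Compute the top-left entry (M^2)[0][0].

2

(M^2)[0][0] is the top entry after applying M 2 times to the unit state (1, 0, 0, 0, 0). Equivalently it is h_{6} for the auxiliary sequence (h_n) obeying the same recurrence with h_4 = 1 and h_i = 0 for 0 ≤ i < 4:
h_5 = -1·1 + 1·0 + 2·0 + -3·0 + 1·0 = -1
h_6 = -1·-1 + 1·1 + 2·0 + -3·0 + 1·0 = 2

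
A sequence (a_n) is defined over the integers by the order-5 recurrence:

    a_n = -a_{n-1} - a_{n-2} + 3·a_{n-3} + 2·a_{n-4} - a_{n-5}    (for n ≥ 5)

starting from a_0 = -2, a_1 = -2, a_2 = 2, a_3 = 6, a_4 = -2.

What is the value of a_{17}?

a_5 = -1·-2 + -1·6 + 3·2 + 2·-2 + -1·-2 = 0
a_6 = -1·0 + -1·-2 + 3·6 + 2·2 + -1·-2 = 26
a_7 = -1·26 + -1·0 + 3·-2 + 2·6 + -1·2 = -22
a_8 = -1·-22 + -1·26 + 3·0 + 2·-2 + -1·6 = -14
a_9 = -1·-14 + -1·-22 + 3·26 + 2·0 + -1·-2 = 116
a_10 = -1·116 + -1·-14 + 3·-22 + 2·26 + -1·0 = -116
a_11 = -1·-116 + -1·116 + 3·-14 + 2·-22 + -1·26 = -112
a_12 = -1·-112 + -1·-116 + 3·116 + 2·-14 + -1·-22 = 570
a_13 = -1·570 + -1·-112 + 3·-116 + 2·116 + -1·-14 = -560
a_14 = -1·-560 + -1·570 + 3·-112 + 2·-116 + -1·116 = -694
a_15 = -1·-694 + -1·-560 + 3·570 + 2·-112 + -1·-116 = 2856
a_16 = -1·2856 + -1·-694 + 3·-560 + 2·570 + -1·-112 = -2590
a_17 = -1·-2590 + -1·2856 + 3·-694 + 2·-560 + -1·570 = -4038

-4038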